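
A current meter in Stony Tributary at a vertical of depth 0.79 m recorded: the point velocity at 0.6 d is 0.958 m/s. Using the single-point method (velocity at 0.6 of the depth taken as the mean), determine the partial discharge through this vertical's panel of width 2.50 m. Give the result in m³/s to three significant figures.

1.89 m³/s

v̄ = v₀.₆ = 0.958 m/s
q = v̄ × d × w = 0.9580 × 0.79 × 2.50 = 1.892 m³/s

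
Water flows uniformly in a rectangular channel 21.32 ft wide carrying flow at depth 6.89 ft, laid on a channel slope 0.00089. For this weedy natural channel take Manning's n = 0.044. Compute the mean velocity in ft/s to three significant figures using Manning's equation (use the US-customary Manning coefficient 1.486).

2.62 ft/s

A = b·y = 21.32 × 6.89 = 146.9 ft²
P = b + 2y = 21.32 + 2×6.89 = 35.10 ft
R = A/P = 146.9/35.10 = 4.185 ft
Q = (1.486/n)·A·R^(2/3)·S^(1/2) = (1.486/0.044) × 146.9 × 4.185^(2/3) × 0.00089^(1/2) = 384.4 ft³/s
V = Q/A = 384.4/146.9 = 2.617 ft/s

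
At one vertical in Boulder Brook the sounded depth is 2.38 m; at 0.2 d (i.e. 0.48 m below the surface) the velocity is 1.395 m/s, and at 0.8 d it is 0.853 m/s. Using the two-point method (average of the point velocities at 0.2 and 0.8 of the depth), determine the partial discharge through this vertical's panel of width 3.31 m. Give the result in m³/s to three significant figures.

v̄ = (1.395 + 0.853) / 2 = 1.124 m/s
q = v̄ × d × w = 1.124 × 2.38 × 3.31 = 8.855 m³/s

8.85 m³/s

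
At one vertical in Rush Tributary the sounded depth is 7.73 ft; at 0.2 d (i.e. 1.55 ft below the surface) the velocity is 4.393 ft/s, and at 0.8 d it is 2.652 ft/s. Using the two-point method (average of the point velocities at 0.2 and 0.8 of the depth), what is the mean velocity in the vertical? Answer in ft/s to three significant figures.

3.52 ft/s

v̄ = (4.393 + 2.652) / 2 = 3.523 ft/s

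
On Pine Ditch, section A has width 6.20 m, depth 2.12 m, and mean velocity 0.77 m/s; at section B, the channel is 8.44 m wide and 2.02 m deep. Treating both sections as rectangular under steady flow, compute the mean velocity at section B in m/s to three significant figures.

0.594 m/s

Q = A₁V₁ = (6.20×2.12) × 0.77 = 10.12 m³/s
A₂ = 8.44 × 2.02 = 17.05 m²
V₂ = Q/A₂ = 10.12/17.05 = 0.5936 m/s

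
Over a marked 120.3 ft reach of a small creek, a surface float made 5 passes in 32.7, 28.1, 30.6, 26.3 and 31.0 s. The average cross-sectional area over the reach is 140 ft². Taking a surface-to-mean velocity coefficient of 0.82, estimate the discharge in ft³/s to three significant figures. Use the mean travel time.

t̄ = (32.7 + 28.1 + 30.6 + 26.3 + 31.0) / 5 = 29.74 s
v_surface = L / t̄ = 120.3 / 29.74 = 4.045 ft/s
v_mean = 0.82 × 4.045 = 3.317 ft/s
Q = A × v_mean = 140 × 3.317 = 464.4 ft³/s

464 ft³/s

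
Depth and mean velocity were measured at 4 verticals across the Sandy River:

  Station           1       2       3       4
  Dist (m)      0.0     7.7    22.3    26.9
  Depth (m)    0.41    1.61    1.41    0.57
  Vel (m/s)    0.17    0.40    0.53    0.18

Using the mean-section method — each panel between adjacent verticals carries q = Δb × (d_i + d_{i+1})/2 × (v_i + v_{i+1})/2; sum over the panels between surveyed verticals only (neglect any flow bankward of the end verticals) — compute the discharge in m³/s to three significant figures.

14.1 m³/s

Panel 1-2: Δb = 7.7 m, d̄ = (0.41+1.61)/2 = 1.01, v̄ = (0.17+0.40)/2 = 0.285 → q = 7.7×1.01×0.285 = 2.216 m³/s
Panel 2-3: Δb = 14.6 m, d̄ = (1.61+1.41)/2 = 1.51, v̄ = (0.40+0.53)/2 = 0.465 → q = 14.6×1.51×0.465 = 10.25 m³/s
Panel 3-4: Δb = 4.6 m, d̄ = (1.41+0.57)/2 = 0.99, v̄ = (0.53+0.18)/2 = 0.355 → q = 4.6×0.99×0.355 = 1.617 m³/s
Q = Σ q = 14.08 m³/s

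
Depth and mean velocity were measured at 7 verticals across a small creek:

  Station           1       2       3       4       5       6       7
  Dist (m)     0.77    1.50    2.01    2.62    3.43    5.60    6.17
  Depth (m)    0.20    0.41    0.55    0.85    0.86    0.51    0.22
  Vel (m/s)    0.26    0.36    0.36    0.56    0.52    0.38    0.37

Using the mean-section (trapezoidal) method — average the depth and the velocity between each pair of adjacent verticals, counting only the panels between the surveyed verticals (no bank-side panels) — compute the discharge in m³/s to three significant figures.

1.47 m³/s

Panel 1-2: Δb = 0.73 m, d̄ = (0.20+0.41)/2 = 0.305, v̄ = (0.26+0.36)/2 = 0.31 → q = 0.73×0.305×0.31 = 0.06902 m³/s
Panel 2-3: Δb = 0.51 m, d̄ = (0.41+0.55)/2 = 0.48, v̄ = (0.36+0.36)/2 = 0.36 → q = 0.51×0.48×0.36 = 0.08813 m³/s
Panel 3-4: Δb = 0.61 m, d̄ = (0.55+0.85)/2 = 0.7, v̄ = (0.36+0.56)/2 = 0.46 → q = 0.61×0.7×0.46 = 0.1964 m³/s
Panel 4-5: Δb = 0.81 m, d̄ = (0.85+0.86)/2 = 0.855, v̄ = (0.56+0.52)/2 = 0.54 → q = 0.81×0.855×0.54 = 0.3740 m³/s
Panel 5-6: Δb = 2.17 m, d̄ = (0.86+0.51)/2 = 0.685, v̄ = (0.52+0.38)/2 = 0.45 → q = 2.17×0.685×0.45 = 0.6689 m³/s
Panel 6-7: Δb = 0.57 m, d̄ = (0.51+0.22)/2 = 0.365, v̄ = (0.38+0.37)/2 = 0.375 → q = 0.57×0.365×0.375 = 0.07802 m³/s
Q = Σ q = 1.474 m³/s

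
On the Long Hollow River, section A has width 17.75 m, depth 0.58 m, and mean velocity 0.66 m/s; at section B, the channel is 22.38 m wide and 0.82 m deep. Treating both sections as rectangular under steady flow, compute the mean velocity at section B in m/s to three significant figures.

0.370 m/s

Q = A₁V₁ = (17.75×0.58) × 0.66 = 6.795 m³/s
A₂ = 22.38 × 0.82 = 18.35 m²
V₂ = Q/A₂ = 6.795/18.35 = 0.3703 m/s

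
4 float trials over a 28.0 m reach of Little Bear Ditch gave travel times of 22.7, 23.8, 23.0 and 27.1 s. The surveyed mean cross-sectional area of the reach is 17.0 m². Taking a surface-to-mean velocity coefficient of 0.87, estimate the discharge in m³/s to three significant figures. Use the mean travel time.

t̄ = (22.7 + 23.8 + 23.0 + 27.1) / 4 = 24.15 s
v_surface = L / t̄ = 28.0 / 24.15 = 1.159 m/s
v_mean = 0.87 × 1.159 = 1.009 m/s
Q = A × v_mean = 17.0 × 1.009 = 17.15 m³/s

17.1 m³/s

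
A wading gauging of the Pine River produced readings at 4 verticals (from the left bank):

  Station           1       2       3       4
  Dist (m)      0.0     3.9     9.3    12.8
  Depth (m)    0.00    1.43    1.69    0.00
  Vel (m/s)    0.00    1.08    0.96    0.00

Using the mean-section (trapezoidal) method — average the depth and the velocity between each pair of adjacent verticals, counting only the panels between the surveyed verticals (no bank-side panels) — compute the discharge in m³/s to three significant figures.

Panel 1-2: Δb = 3.9 m, d̄ = (0.00+1.43)/2 = 0.715, v̄ = (0.00+1.08)/2 = 0.54 → q = 3.9×0.715×0.54 = 1.506 m³/s
Panel 2-3: Δb = 5.4 m, d̄ = (1.43+1.69)/2 = 1.56, v̄ = (1.08+0.96)/2 = 1.02 → q = 5.4×1.56×1.02 = 8.592 m³/s
Panel 3-4: Δb = 3.5 m, d̄ = (1.69+0.00)/2 = 0.845, v̄ = (0.96+0.00)/2 = 0.48 → q = 3.5×0.845×0.48 = 1.420 m³/s
Q = Σ q = 11.52 m³/s

11.5 m³/s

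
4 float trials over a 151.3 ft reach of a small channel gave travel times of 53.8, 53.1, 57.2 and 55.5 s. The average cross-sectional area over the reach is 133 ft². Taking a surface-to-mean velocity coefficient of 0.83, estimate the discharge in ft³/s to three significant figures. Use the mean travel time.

t̄ = (53.8 + 53.1 + 57.2 + 55.5) / 4 = 54.9 s
v_surface = L / t̄ = 151.3 / 54.9 = 2.756 ft/s
v_mean = 0.83 × 2.756 = 2.287 ft/s
Q = A × v_mean = 133 × 2.287 = 304.2 ft³/s

304 ft³/s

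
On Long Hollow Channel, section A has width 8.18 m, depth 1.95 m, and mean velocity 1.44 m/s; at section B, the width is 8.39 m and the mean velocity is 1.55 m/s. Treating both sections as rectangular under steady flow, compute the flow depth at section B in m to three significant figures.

Q = A₁V₁ = (8.18×1.95) × 1.44 = 22.97 m³/s
d₂ = Q/(b₂ V₂) = 22.97/(8.39×1.55) = 1.766 m

1.77 m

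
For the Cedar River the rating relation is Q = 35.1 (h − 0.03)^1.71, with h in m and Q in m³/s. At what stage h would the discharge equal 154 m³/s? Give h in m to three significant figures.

2.40 m

h − h₀ = (Q/C)^(1/b) = (154/35.1)^(1/1.71) = 2.374 m
h = 0.03 + 2.374 = 2.404 m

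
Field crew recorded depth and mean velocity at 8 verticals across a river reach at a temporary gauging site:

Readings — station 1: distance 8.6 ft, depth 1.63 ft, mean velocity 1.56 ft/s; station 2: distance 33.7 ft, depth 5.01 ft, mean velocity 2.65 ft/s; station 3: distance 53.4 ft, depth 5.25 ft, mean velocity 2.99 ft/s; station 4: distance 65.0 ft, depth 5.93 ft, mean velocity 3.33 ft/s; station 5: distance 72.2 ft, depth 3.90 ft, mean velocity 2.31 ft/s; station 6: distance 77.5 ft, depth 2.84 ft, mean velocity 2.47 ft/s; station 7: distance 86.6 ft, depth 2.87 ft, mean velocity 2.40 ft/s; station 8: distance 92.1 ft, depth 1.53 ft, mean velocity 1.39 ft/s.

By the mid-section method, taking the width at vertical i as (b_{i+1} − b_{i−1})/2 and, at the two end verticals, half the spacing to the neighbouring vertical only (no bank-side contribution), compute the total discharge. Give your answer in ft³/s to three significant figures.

924 ft³/s

w_1 = (33.7 − 8.6)/2 = 12.55 ft; q_1 = 1.56 × 1.63 × 12.55 = 31.91 ft³/s
w_2 = (53.4 − 8.6)/2 = 22.4 ft; q_2 = 2.65 × 5.01 × 22.4 = 297.4 ft³/s
w_3 = (65.0 − 33.7)/2 = 15.65 ft; q_3 = 2.99 × 5.25 × 15.65 = 245.7 ft³/s
w_4 = (72.2 − 53.4)/2 = 9.4 ft; q_4 = 3.33 × 5.93 × 9.4 = 185.6 ft³/s
w_5 = (77.5 − 65.0)/2 = 6.25 ft; q_5 = 2.31 × 3.90 × 6.25 = 56.31 ft³/s
w_6 = (86.6 − 72.2)/2 = 7.2 ft; q_6 = 2.47 × 2.84 × 7.2 = 50.51 ft³/s
w_7 = (92.1 − 77.5)/2 = 7.3 ft; q_7 = 2.40 × 2.87 × 7.3 = 50.28 ft³/s
w_8 = (92.1 − 86.6)/2 = 2.75 ft; q_8 = 1.39 × 1.53 × 2.75 = 5.848 ft³/s
Q = Σ qᵢ = 923.5 ft³/s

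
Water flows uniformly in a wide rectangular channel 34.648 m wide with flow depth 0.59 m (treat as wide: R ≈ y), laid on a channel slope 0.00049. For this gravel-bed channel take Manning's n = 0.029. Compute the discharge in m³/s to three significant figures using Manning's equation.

A = b·y = 34.648 × 0.59 = 20.44 m²
Wide channel: R ≈ y = 0.59 m
Q = (1/n)·A·R^(2/3)·S^(1/2) = (1/0.029) × 20.44 × 0.5900^(2/3) × 0.00049^(1/2) = 10.98 m³/s

11.0 m³/s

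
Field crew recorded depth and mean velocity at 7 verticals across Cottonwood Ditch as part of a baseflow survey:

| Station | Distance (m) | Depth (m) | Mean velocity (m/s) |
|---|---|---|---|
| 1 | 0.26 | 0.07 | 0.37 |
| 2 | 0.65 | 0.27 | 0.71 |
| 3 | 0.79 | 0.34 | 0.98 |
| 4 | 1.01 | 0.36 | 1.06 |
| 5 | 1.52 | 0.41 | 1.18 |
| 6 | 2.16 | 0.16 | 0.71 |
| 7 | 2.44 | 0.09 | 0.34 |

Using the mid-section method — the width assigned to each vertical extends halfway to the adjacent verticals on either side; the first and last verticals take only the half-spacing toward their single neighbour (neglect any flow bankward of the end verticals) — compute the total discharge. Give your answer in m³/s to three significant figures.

0.590 m³/s

w_1 = (0.65 − 0.26)/2 = 0.195 m; q_1 = 0.37 × 0.07 × 0.195 = 0.005051 m³/s
w_2 = (0.79 − 0.26)/2 = 0.265 m; q_2 = 0.71 × 0.27 × 0.265 = 0.05080 m³/s
w_3 = (1.01 − 0.65)/2 = 0.18 m; q_3 = 0.98 × 0.34 × 0.18 = 0.05998 m³/s
w_4 = (1.52 − 0.79)/2 = 0.365 m; q_4 = 1.06 × 0.36 × 0.365 = 0.1393 m³/s
w_5 = (2.16 − 1.01)/2 = 0.575 m; q_5 = 1.18 × 0.41 × 0.575 = 0.2782 m³/s
w_6 = (2.44 − 1.52)/2 = 0.46 m; q_6 = 0.71 × 0.16 × 0.46 = 0.05226 m³/s
w_7 = (2.44 − 2.16)/2 = 0.14 m; q_7 = 0.34 × 0.09 × 0.14 = 0.004284 m³/s
Q = Σ qᵢ = 0.5898 m³/s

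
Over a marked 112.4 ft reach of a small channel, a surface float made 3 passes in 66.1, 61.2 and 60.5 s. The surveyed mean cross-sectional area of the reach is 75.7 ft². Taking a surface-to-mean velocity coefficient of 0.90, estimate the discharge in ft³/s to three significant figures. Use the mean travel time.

122 ft³/s

t̄ = (66.1 + 61.2 + 60.5) / 3 = 62.6 s
v_surface = L / t̄ = 112.4 / 62.6 = 1.796 ft/s
v_mean = 0.90 × 1.796 = 1.616 ft/s
Q = A × v_mean = 75.7 × 1.616 = 122.3 ft³/s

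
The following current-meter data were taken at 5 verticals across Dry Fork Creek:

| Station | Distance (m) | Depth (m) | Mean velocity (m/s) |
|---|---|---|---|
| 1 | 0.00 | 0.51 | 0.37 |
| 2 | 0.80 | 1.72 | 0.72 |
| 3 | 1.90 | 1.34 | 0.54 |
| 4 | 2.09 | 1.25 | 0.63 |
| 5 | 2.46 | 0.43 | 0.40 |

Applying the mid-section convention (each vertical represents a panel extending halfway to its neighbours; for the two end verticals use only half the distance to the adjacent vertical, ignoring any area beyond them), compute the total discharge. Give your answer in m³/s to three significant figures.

1.97 m³/s

w_1 = (0.80 − 0.00)/2 = 0.4 m; q_1 = 0.37 × 0.51 × 0.4 = 0.07548 m³/s
w_2 = (1.90 − 0.00)/2 = 0.95 m; q_2 = 0.72 × 1.72 × 0.95 = 1.176 m³/s
w_3 = (2.09 − 0.80)/2 = 0.645 m; q_3 = 0.54 × 1.34 × 0.645 = 0.4667 m³/s
w_4 = (2.46 − 1.90)/2 = 0.28 m; q_4 = 0.63 × 1.25 × 0.28 = 0.2205 m³/s
w_5 = (2.46 − 2.09)/2 = 0.185 m; q_5 = 0.40 × 0.43 × 0.185 = 0.03182 m³/s
Q = Σ qᵢ = 1.971 m³/s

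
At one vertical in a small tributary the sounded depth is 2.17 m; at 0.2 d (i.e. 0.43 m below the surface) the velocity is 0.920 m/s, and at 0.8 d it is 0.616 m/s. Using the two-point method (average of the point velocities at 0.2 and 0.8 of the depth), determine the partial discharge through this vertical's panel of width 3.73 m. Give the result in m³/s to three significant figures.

v̄ = (0.920 + 0.616) / 2 = 0.7680 m/s
q = v̄ × d × w = 0.7680 × 2.17 × 3.73 = 6.216 m³/s

6.22 m³/s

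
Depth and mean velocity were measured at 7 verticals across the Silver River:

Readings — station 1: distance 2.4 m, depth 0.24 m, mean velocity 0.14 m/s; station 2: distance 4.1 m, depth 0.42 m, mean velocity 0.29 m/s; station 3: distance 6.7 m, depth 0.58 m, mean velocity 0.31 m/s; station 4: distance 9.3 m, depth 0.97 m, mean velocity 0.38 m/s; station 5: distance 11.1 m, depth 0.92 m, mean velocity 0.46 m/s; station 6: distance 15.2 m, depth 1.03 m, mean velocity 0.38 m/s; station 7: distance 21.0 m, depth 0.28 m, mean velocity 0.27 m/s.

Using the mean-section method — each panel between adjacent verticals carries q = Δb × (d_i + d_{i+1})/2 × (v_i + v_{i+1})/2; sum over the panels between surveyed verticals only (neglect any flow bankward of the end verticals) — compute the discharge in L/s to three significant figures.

Panel 1-2: Δb = 1.7 m, d̄ = (0.24+0.42)/2 = 0.33, v̄ = (0.14+0.29)/2 = 0.215 → q = 1.7×0.33×0.215 = 0.1206 m³/s
Panel 2-3: Δb = 2.6 m, d̄ = (0.42+0.58)/2 = 0.5, v̄ = (0.29+0.31)/2 = 0.3 → q = 2.6×0.5×0.3 = 0.3900 m³/s
Panel 3-4: Δb = 2.6 m, d̄ = (0.58+0.97)/2 = 0.775, v̄ = (0.31+0.38)/2 = 0.345 → q = 2.6×0.775×0.345 = 0.6952 m³/s
Panel 4-5: Δb = 1.8 m, d̄ = (0.97+0.92)/2 = 0.945, v̄ = (0.38+0.46)/2 = 0.42 → q = 1.8×0.945×0.42 = 0.7144 m³/s
Panel 5-6: Δb = 4.1 m, d̄ = (0.92+1.03)/2 = 0.975, v̄ = (0.46+0.38)/2 = 0.42 → q = 4.1×0.975×0.42 = 1.679 m³/s
Panel 6-7: Δb = 5.8 m, d̄ = (1.03+0.28)/2 = 0.655, v̄ = (0.38+0.27)/2 = 0.325 → q = 5.8×0.655×0.325 = 1.235 m³/s
Q = Σ q = 4.834 m³/s
= 4.834 × 1000 = 4834 L/s

4830 L/s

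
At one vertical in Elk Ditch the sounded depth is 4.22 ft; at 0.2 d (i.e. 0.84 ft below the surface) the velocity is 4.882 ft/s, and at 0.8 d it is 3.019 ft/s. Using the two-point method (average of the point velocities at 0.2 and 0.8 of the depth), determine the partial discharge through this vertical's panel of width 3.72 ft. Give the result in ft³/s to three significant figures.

62.0 ft³/s

v̄ = (4.882 + 3.019) / 2 = 3.951 ft/s
q = v̄ × d × w = 3.951 × 4.22 × 3.72 = 62.02 ft³/s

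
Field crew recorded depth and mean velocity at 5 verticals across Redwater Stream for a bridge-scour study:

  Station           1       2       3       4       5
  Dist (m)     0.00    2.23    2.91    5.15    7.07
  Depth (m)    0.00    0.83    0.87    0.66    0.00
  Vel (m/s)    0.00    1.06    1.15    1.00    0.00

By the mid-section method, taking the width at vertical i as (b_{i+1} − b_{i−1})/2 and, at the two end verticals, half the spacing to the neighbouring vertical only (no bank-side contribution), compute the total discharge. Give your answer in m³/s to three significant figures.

4.11 m³/s

w_2 = (2.91 − 0.00)/2 = 1.455 m; q_2 = 1.06 × 0.83 × 1.455 = 1.280 m³/s
w_3 = (5.15 − 2.23)/2 = 1.46 m; q_3 = 1.15 × 0.87 × 1.46 = 1.461 m³/s
w_4 = (7.07 − 2.91)/2 = 2.08 m; q_4 = 1.00 × 0.66 × 2.08 = 1.373 m³/s
Stations 1, 5 contribute zero (depth or velocity is 0).
Q = Σ qᵢ = 4.114 m³/s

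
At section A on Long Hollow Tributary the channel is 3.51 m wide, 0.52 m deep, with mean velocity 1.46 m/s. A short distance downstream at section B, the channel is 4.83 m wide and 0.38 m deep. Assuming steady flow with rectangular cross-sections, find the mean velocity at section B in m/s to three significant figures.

1.45 m/s

Q = A₁V₁ = (3.51×0.52) × 1.46 = 2.665 m³/s
A₂ = 4.83 × 0.38 = 1.835 m²
V₂ = Q/A₂ = 2.665/1.835 = 1.452 m/s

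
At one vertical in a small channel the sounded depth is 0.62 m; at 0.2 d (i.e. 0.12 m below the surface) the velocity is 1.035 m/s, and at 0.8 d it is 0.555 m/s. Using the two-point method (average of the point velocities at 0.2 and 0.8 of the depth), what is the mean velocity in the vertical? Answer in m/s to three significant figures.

v̄ = (1.035 + 0.555) / 2 = 0.7950 m/s

0.795 m/s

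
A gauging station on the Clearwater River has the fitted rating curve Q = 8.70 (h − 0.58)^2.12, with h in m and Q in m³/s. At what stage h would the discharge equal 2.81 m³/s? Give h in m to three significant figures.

1.17 m

h − h₀ = (Q/C)^(1/b) = (2.81/8.70)^(1/2.12) = 0.5868 m
h = 0.58 + 0.5868 = 1.167 m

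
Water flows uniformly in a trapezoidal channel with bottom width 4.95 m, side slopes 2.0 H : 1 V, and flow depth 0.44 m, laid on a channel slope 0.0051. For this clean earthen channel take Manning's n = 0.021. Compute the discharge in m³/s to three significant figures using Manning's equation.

A = (b + z·y)·y = (4.95 + 2.0×0.44)×0.44 = 2.565 m²
P = b + 2y√(1+z²) = 4.95 + 2×0.44×√(1+2.0²) = 6.918 m
R = A/P = 2.565/6.918 = 0.3708 m
Q = (1/n)·A·R^(2/3)·S^(1/2) = (1/0.021) × 2.565 × 0.3708^(2/3) × 0.0051^(1/2) = 4.503 m³/s

4.50 m³/s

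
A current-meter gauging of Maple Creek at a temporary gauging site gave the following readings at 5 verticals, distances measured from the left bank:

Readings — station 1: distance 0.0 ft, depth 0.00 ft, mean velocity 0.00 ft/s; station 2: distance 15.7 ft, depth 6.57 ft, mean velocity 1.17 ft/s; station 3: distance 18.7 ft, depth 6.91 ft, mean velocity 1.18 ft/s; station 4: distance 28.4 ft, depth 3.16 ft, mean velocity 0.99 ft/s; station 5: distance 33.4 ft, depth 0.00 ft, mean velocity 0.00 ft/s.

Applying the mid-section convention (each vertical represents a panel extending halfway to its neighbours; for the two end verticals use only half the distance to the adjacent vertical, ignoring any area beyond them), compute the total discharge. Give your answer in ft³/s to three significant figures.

w_2 = (18.7 − 0.0)/2 = 9.35 ft; q_2 = 1.17 × 6.57 × 9.35 = 71.87 ft³/s
w_3 = (28.4 − 15.7)/2 = 6.35 ft; q_3 = 1.18 × 6.91 × 6.35 = 51.78 ft³/s
w_4 = (33.4 − 18.7)/2 = 7.35 ft; q_4 = 0.99 × 3.16 × 7.35 = 22.99 ft³/s
Stations 1, 5 contribute zero (depth or velocity is 0).
Q = Σ qᵢ = 146.6 ft³/s

147 ft³/s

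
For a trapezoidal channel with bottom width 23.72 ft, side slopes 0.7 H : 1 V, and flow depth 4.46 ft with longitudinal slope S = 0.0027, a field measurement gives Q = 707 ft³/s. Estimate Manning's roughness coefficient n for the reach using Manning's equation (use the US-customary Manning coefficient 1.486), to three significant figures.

A = (b + z·y)·y = (23.72 + 0.7×4.46)×4.46 = 119.7 ft²
P = b + 2y√(1+z²) = 23.72 + 2×4.46×√(1+0.7²) = 34.61 ft
R = A/P = 119.7/34.61 = 3.459 ft
n = (1.486/Q)·A·R^(2/3)·S^(1/2) = (1.486/707) × 119.7 × 2.287 × 0.05196 = 0.02991

0.0299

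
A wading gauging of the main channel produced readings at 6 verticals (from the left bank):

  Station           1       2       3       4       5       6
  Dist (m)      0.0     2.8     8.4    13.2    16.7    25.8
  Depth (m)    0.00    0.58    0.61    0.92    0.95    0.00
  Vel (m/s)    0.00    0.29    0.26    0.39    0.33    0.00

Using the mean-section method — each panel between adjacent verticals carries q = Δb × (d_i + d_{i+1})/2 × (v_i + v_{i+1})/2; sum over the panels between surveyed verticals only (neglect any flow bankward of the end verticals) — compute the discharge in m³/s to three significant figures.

4.12 m³/s

Panel 1-2: Δb = 2.8 m, d̄ = (0.00+0.58)/2 = 0.29, v̄ = (0.00+0.29)/2 = 0.145 → q = 2.8×0.29×0.145 = 0.1177 m³/s
Panel 2-3: Δb = 5.6 m, d̄ = (0.58+0.61)/2 = 0.595, v̄ = (0.29+0.26)/2 = 0.275 → q = 5.6×0.595×0.275 = 0.9163 m³/s
Panel 3-4: Δb = 4.8 m, d̄ = (0.61+0.92)/2 = 0.765, v̄ = (0.26+0.39)/2 = 0.325 → q = 4.8×0.765×0.325 = 1.193 m³/s
Panel 4-5: Δb = 3.5 m, d̄ = (0.92+0.95)/2 = 0.935, v̄ = (0.39+0.33)/2 = 0.36 → q = 3.5×0.935×0.36 = 1.178 m³/s
Panel 5-6: Δb = 9.1 m, d̄ = (0.95+0.00)/2 = 0.475, v̄ = (0.33+0.00)/2 = 0.165 → q = 9.1×0.475×0.165 = 0.7132 m³/s
Q = Σ q = 4.119 m³/s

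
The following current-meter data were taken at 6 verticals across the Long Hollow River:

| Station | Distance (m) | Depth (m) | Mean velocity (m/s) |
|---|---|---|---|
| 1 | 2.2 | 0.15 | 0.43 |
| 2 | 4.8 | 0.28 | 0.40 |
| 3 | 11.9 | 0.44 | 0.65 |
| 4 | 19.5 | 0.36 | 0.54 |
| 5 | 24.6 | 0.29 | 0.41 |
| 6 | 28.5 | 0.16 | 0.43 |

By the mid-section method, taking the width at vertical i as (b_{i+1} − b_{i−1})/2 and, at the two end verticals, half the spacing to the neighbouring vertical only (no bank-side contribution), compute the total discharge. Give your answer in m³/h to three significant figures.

16700 m³/h

w_1 = (4.8 − 2.2)/2 = 1.3 m; q_1 = 0.43 × 0.15 × 1.3 = 0.08385 m³/s
w_2 = (11.9 − 2.2)/2 = 4.85 m; q_2 = 0.40 × 0.28 × 4.85 = 0.5432 m³/s
w_3 = (19.5 − 4.8)/2 = 7.35 m; q_3 = 0.65 × 0.44 × 7.35 = 2.102 m³/s
w_4 = (24.6 − 11.9)/2 = 6.35 m; q_4 = 0.54 × 0.36 × 6.35 = 1.234 m³/s
w_5 = (28.5 − 19.5)/2 = 4.5 m; q_5 = 0.41 × 0.29 × 4.5 = 0.5351 m³/s
w_6 = (28.5 − 24.6)/2 = 1.95 m; q_6 = 0.43 × 0.16 × 1.95 = 0.1342 m³/s
Q = Σ qᵢ = 4.633 m³/s
= 4.633 × 3600 = 16680 m³/h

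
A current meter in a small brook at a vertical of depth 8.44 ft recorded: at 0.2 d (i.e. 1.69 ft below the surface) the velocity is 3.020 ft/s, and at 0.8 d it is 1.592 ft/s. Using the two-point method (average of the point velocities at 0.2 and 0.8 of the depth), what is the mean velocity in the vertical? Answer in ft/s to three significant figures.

2.31 ft/s

v̄ = (3.020 + 1.592) / 2 = 2.306 ft/s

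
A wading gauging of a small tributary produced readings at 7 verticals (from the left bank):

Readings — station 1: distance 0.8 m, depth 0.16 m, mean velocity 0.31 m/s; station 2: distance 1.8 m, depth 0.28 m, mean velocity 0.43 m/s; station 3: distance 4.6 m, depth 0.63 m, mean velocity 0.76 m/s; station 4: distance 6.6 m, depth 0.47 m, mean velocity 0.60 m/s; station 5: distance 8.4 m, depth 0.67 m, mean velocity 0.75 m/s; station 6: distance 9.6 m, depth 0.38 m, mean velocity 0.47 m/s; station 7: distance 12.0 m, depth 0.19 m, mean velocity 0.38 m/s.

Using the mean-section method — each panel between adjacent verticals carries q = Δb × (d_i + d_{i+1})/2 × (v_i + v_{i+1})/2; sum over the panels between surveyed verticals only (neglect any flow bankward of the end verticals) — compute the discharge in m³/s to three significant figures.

Panel 1-2: Δb = 1 m, d̄ = (0.16+0.28)/2 = 0.22, v̄ = (0.31+0.43)/2 = 0.37 → q = 1×0.22×0.37 = 0.08140 m³/s
Panel 2-3: Δb = 2.8 m, d̄ = (0.28+0.63)/2 = 0.455, v̄ = (0.43+0.76)/2 = 0.595 → q = 2.8×0.455×0.595 = 0.7580 m³/s
Panel 3-4: Δb = 2 m, d̄ = (0.63+0.47)/2 = 0.55, v̄ = (0.76+0.60)/2 = 0.68 → q = 2×0.55×0.68 = 0.7480 m³/s
Panel 4-5: Δb = 1.8 m, d̄ = (0.47+0.67)/2 = 0.57, v̄ = (0.60+0.75)/2 = 0.675 → q = 1.8×0.57×0.675 = 0.6926 m³/s
Panel 5-6: Δb = 1.2 m, d̄ = (0.67+0.38)/2 = 0.525, v̄ = (0.75+0.47)/2 = 0.61 → q = 1.2×0.525×0.61 = 0.3843 m³/s
Panel 6-7: Δb = 2.4 m, d̄ = (0.38+0.19)/2 = 0.285, v̄ = (0.47+0.38)/2 = 0.425 → q = 2.4×0.285×0.425 = 0.2907 m³/s
Q = Σ q = 2.955 m³/s

2.95 m³/s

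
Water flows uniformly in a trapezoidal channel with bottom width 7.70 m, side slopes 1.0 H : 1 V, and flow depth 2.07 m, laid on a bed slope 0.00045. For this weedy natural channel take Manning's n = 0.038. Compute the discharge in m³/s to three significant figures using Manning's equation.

14.7 m³/s

A = (b + z·y)·y = (7.70 + 1.0×2.07)×2.07 = 20.22 m²
P = b + 2y√(1+z²) = 7.70 + 2×2.07×√(1+1.0²) = 13.55 m
R = A/P = 20.22/13.55 = 1.492 m
Q = (1/n)·A·R^(2/3)·S^(1/2) = (1/0.038) × 20.22 × 1.492^(2/3) × 0.00045^(1/2) = 14.74 m³/s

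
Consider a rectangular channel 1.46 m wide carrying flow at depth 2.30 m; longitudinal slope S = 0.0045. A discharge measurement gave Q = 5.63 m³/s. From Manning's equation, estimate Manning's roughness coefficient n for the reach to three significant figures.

0.0270

A = b·y = 1.46 × 2.30 = 3.358 m²
P = b + 2y = 1.46 + 2×2.30 = 6.060 m
R = A/P = 3.358/6.060 = 0.5541 m
n = (1/Q)·A·R^(2/3)·S^(1/2) = (1/5.63) × 3.358 × 0.6746 × 0.06708 = 0.02699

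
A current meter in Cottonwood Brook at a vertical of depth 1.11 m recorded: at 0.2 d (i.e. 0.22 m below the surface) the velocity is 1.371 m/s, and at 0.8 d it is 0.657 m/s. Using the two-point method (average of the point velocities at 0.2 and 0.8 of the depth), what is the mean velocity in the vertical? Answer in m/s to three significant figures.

1.01 m/s

v̄ = (1.371 + 0.657) / 2 = 1.014 m/s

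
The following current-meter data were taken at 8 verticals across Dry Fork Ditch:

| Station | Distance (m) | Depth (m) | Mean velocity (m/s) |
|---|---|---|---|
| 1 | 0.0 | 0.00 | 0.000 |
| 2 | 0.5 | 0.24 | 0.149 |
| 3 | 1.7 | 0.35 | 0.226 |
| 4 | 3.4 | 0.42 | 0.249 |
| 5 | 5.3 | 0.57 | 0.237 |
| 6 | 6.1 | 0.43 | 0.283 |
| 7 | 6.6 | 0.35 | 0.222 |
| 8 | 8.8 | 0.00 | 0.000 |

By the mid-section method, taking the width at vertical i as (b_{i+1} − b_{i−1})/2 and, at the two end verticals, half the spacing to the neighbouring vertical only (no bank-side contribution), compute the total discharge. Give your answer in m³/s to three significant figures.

w_2 = (1.7 − 0.0)/2 = 0.85 m; q_2 = 0.149 × 0.24 × 0.85 = 0.03040 m³/s
w_3 = (3.4 − 0.5)/2 = 1.45 m; q_3 = 0.226 × 0.35 × 1.45 = 0.1147 m³/s
w_4 = (5.3 − 1.7)/2 = 1.8 m; q_4 = 0.249 × 0.42 × 1.8 = 0.1882 m³/s
w_5 = (6.1 − 3.4)/2 = 1.35 m; q_5 = 0.237 × 0.57 × 1.35 = 0.1824 m³/s
w_6 = (6.6 − 5.3)/2 = 0.65 m; q_6 = 0.283 × 0.43 × 0.65 = 0.07910 m³/s
w_7 = (8.8 − 6.1)/2 = 1.35 m; q_7 = 0.222 × 0.35 × 1.35 = 0.1049 m³/s
Stations 1, 8 contribute zero (depth or velocity is 0).
Q = Σ qᵢ = 0.6997 m³/s

0.700 m³/s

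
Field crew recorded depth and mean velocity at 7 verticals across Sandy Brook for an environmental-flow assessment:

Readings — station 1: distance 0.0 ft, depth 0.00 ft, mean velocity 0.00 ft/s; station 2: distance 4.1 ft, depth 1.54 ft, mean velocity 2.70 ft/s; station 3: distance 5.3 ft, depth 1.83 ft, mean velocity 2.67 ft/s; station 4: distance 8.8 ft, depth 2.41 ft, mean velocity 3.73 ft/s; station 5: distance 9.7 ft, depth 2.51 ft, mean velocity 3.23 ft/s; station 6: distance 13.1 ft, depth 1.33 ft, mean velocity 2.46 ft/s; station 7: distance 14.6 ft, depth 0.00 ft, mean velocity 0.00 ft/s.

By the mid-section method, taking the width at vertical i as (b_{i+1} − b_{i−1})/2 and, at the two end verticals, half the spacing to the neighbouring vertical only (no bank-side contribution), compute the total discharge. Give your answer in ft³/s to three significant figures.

w_2 = (5.3 − 0.0)/2 = 2.65 ft; q_2 = 2.70 × 1.54 × 2.65 = 11.02 ft³/s
w_3 = (8.8 − 4.1)/2 = 2.35 ft; q_3 = 2.67 × 1.83 × 2.35 = 11.48 ft³/s
w_4 = (9.7 − 5.3)/2 = 2.2 ft; q_4 = 3.73 × 2.41 × 2.2 = 19.78 ft³/s
w_5 = (13.1 − 8.8)/2 = 2.15 ft; q_5 = 3.23 × 2.51 × 2.15 = 17.43 ft³/s
w_6 = (14.6 − 9.7)/2 = 2.45 ft; q_6 = 2.46 × 1.33 × 2.45 = 8.016 ft³/s
Stations 1, 7 contribute zero (depth or velocity is 0).
Q = Σ qᵢ = 67.72 ft³/s

67.7 ft³/s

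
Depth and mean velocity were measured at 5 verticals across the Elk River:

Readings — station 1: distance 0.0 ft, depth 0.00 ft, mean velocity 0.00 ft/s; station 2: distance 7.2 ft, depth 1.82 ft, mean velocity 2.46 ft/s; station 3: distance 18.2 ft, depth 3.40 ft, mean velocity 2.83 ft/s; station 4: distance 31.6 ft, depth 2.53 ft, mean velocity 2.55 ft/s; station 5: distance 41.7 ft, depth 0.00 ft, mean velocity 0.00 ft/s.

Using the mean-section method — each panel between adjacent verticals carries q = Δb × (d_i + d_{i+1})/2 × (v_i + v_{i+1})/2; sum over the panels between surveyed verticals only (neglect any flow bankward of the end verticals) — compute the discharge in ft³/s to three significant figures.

Panel 1-2: Δb = 7.2 ft, d̄ = (0.00+1.82)/2 = 0.91, v̄ = (0.00+2.46)/2 = 1.23 → q = 7.2×0.91×1.23 = 8.059 ft³/s
Panel 2-3: Δb = 11 ft, d̄ = (1.82+3.40)/2 = 2.61, v̄ = (2.46+2.83)/2 = 2.645 → q = 11×2.61×2.645 = 75.94 ft³/s
Panel 3-4: Δb = 13.4 ft, d̄ = (3.40+2.53)/2 = 2.965, v̄ = (2.83+2.55)/2 = 2.69 → q = 13.4×2.965×2.69 = 106.9 ft³/s
Panel 4-5: Δb = 10.1 ft, d̄ = (2.53+0.00)/2 = 1.265, v̄ = (2.55+0.00)/2 = 1.275 → q = 10.1×1.265×1.275 = 16.29 ft³/s
Q = Σ q = 207.2 ft³/s

207 ft³/s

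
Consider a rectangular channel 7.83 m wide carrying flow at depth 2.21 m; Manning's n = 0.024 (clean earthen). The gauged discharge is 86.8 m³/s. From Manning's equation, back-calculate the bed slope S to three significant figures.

0.00914

A = b·y = 7.83 × 2.21 = 17.30 m²
P = b + 2y = 7.83 + 2×2.21 = 12.25 m
R = A/P = 17.30/12.25 = 1.413 m
S = (Q·n / (1·A·R^(2/3)))² = (86.8×0.024 / (1×17.30×1.259))² = 0.009144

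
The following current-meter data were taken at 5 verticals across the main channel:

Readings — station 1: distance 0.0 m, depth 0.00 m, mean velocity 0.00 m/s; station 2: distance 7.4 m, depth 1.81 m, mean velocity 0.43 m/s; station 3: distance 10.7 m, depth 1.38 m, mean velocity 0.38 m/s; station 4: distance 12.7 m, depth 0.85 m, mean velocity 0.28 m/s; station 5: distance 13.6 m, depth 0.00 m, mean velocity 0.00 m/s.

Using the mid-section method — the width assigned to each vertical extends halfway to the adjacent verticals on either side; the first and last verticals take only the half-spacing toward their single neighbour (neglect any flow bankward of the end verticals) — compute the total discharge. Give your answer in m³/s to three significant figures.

5.90 m³/s

w_2 = (10.7 − 0.0)/2 = 5.35 m; q_2 = 0.43 × 1.81 × 5.35 = 4.164 m³/s
w_3 = (12.7 − 7.4)/2 = 2.65 m; q_3 = 0.38 × 1.38 × 2.65 = 1.390 m³/s
w_4 = (13.6 − 10.7)/2 = 1.45 m; q_4 = 0.28 × 0.85 × 1.45 = 0.3451 m³/s
Stations 1, 5 contribute zero (depth or velocity is 0).
Q = Σ qᵢ = 5.899 m³/s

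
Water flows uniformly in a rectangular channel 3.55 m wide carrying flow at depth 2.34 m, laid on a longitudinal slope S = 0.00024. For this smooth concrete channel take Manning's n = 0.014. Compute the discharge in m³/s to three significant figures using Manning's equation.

A = b·y = 3.55 × 2.34 = 8.307 m²
P = b + 2y = 3.55 + 2×2.34 = 8.230 m
R = A/P = 8.307/8.230 = 1.009 m
Q = (1/n)·A·R^(2/3)·S^(1/2) = (1/0.014) × 8.307 × 1.009^(2/3) × 0.00024^(1/2) = 9.249 m³/s

9.25 m³/s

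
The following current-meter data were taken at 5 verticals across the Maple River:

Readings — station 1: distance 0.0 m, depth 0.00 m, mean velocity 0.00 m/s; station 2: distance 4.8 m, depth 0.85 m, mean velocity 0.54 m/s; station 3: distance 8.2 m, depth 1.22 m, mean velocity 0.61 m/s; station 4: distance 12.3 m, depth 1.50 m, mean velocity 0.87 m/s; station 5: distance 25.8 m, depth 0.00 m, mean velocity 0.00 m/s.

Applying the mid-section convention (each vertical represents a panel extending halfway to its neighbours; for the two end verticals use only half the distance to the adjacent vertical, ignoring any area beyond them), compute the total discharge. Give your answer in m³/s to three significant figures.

16.2 m³/s

w_2 = (8.2 − 0.0)/2 = 4.1 m; q_2 = 0.54 × 0.85 × 4.1 = 1.882 m³/s
w_3 = (12.3 − 4.8)/2 = 3.75 m; q_3 = 0.61 × 1.22 × 3.75 = 2.791 m³/s
w_4 = (25.8 − 8.2)/2 = 8.8 m; q_4 = 0.87 × 1.50 × 8.8 = 11.48 m³/s
Stations 1, 5 contribute zero (depth or velocity is 0).
Q = Σ qᵢ = 16.16 m³/s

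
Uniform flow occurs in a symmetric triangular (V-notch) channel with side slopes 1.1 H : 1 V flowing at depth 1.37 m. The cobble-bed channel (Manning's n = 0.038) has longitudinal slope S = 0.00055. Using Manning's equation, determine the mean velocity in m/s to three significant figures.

0.392 m/s

A = z·y² = 1.1×1.37² = 2.065 m²
P = 2y√(1+z²) = 2×1.37×√(1+1.1²) = 4.073 m
R = A/P = 2.065/4.073 = 0.5069 m
Q = (1/n)·A·R^(2/3)·S^(1/2) = (1/0.038) × 2.065 × 0.5069^(2/3) × 0.00055^(1/2) = 0.8100 m³/s
V = Q/A = 0.8100/2.065 = 0.3923 m/s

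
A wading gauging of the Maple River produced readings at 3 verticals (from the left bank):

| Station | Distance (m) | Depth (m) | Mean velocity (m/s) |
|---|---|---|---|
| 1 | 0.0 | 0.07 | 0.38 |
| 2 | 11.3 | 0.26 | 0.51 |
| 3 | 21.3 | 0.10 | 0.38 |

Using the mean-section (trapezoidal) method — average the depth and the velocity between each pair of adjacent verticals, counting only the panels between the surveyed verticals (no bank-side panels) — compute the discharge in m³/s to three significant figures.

1.63 m³/s

Panel 1-2: Δb = 11.3 m, d̄ = (0.07+0.26)/2 = 0.165, v̄ = (0.38+0.51)/2 = 0.445 → q = 11.3×0.165×0.445 = 0.8297 m³/s
Panel 2-3: Δb = 10 m, d̄ = (0.26+0.10)/2 = 0.18, v̄ = (0.51+0.38)/2 = 0.445 → q = 10×0.18×0.445 = 0.8010 m³/s
Q = Σ q = 1.631 m³/s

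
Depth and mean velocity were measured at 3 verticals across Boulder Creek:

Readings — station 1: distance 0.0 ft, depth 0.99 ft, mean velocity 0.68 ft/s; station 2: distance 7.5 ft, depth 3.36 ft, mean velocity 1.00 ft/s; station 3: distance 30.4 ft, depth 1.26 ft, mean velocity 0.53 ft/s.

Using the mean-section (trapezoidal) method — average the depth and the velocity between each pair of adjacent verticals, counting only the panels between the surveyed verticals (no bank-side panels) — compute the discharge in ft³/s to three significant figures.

Panel 1-2: Δb = 7.5 ft, d̄ = (0.99+3.36)/2 = 2.175, v̄ = (0.68+1.00)/2 = 0.84 → q = 7.5×2.175×0.84 = 13.70 ft³/s
Panel 2-3: Δb = 22.9 ft, d̄ = (3.36+1.26)/2 = 2.31, v̄ = (1.00+0.53)/2 = 0.765 → q = 22.9×2.31×0.765 = 40.47 ft³/s
Q = Σ q = 54.17 ft³/s

54.2 ft³/s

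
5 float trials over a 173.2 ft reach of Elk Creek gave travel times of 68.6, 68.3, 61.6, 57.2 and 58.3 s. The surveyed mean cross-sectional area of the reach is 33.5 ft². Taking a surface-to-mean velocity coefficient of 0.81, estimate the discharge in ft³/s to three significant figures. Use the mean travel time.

t̄ = (68.6 + 68.3 + 61.6 + 57.2 + 58.3) / 5 = 62.8 s
v_surface = L / t̄ = 173.2 / 62.8 = 2.758 ft/s
v_mean = 0.81 × 2.758 = 2.234 ft/s
Q = A × v_mean = 33.5 × 2.234 = 74.84 ft³/s

74.8 ft³/s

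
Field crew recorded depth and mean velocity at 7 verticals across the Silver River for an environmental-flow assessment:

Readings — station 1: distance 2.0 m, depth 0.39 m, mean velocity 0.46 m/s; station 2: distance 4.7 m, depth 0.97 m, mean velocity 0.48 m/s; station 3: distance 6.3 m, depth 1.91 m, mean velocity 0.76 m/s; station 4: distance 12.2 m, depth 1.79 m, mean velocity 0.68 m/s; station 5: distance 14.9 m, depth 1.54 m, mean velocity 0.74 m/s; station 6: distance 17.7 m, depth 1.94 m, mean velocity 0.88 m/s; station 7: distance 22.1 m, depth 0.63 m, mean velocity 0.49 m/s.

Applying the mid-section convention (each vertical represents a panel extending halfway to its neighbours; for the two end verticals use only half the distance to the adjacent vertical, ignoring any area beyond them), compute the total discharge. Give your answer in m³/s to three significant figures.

w_1 = (4.7 − 2.0)/2 = 1.35 m; q_1 = 0.46 × 0.39 × 1.35 = 0.2422 m³/s
w_2 = (6.3 − 2.0)/2 = 2.15 m; q_2 = 0.48 × 0.97 × 2.15 = 1.001 m³/s
w_3 = (12.2 − 4.7)/2 = 3.75 m; q_3 = 0.76 × 1.91 × 3.75 = 5.444 m³/s
w_4 = (14.9 − 6.3)/2 = 4.3 m; q_4 = 0.68 × 1.79 × 4.3 = 5.234 m³/s
w_5 = (17.7 − 12.2)/2 = 2.75 m; q_5 = 0.74 × 1.54 × 2.75 = 3.134 m³/s
w_6 = (22.1 − 14.9)/2 = 3.6 m; q_6 = 0.88 × 1.94 × 3.6 = 6.146 m³/s
w_7 = (22.1 − 17.7)/2 = 2.2 m; q_7 = 0.49 × 0.63 × 2.2 = 0.6791 m³/s
Q = Σ qᵢ = 21.88 m³/s

21.9 m³/s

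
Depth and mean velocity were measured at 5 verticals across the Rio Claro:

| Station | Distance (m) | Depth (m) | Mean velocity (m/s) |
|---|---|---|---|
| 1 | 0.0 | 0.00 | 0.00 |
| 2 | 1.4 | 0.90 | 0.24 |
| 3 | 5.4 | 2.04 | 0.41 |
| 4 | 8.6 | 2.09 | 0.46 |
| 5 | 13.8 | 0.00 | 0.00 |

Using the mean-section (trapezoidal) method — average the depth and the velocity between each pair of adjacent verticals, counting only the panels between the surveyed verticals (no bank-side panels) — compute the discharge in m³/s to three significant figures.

6.11 m³/s

Panel 1-2: Δb = 1.4 m, d̄ = (0.00+0.90)/2 = 0.45, v̄ = (0.00+0.24)/2 = 0.12 → q = 1.4×0.45×0.12 = 0.07560 m³/s
Panel 2-3: Δb = 4 m, d̄ = (0.90+2.04)/2 = 1.47, v̄ = (0.24+0.41)/2 = 0.325 → q = 4×1.47×0.325 = 1.911 m³/s
Panel 3-4: Δb = 3.2 m, d̄ = (2.04+2.09)/2 = 2.065, v̄ = (0.41+0.46)/2 = 0.435 → q = 3.2×2.065×0.435 = 2.874 m³/s
Panel 4-5: Δb = 5.2 m, d̄ = (2.09+0.00)/2 = 1.045, v̄ = (0.46+0.00)/2 = 0.23 → q = 5.2×1.045×0.23 = 1.250 m³/s
Q = Σ q = 6.111 m³/s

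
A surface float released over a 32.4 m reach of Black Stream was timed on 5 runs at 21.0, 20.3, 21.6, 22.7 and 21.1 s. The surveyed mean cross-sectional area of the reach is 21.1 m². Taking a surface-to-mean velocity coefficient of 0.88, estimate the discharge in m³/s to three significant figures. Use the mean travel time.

t̄ = (21.0 + 20.3 + 21.6 + 22.7 + 21.1) / 5 = 21.34 s
v_surface = L / t̄ = 32.4 / 21.34 = 1.518 m/s
v_mean = 0.88 × 1.518 = 1.336 m/s
Q = A × v_mean = 21.1 × 1.336 = 28.19 m³/s

28.2 m³/s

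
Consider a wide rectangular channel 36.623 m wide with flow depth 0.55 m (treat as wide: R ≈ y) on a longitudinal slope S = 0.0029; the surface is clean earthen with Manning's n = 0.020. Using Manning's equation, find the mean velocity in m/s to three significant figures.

1.81 m/s

A = b·y = 36.623 × 0.55 = 20.14 m²
Wide channel: R ≈ y = 0.55 m
Q = (1/n)·A·R^(2/3)·S^(1/2) = (1/0.020) × 20.14 × 0.5500^(2/3) × 0.0029^(1/2) = 36.41 m³/s
V = Q/A = 36.41/20.14 = 1.807 m/s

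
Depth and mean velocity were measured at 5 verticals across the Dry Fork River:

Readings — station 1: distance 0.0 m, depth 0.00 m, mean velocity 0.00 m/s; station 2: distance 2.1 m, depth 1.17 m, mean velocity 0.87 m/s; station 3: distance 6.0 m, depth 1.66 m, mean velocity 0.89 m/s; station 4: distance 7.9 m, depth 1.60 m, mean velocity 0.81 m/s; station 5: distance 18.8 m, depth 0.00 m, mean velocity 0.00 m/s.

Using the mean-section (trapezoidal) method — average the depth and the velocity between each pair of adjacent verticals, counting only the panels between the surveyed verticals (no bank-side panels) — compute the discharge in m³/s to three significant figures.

11.6 m³/s

Panel 1-2: Δb = 2.1 m, d̄ = (0.00+1.17)/2 = 0.585, v̄ = (0.00+0.87)/2 = 0.435 → q = 2.1×0.585×0.435 = 0.5344 m³/s
Panel 2-3: Δb = 3.9 m, d̄ = (1.17+1.66)/2 = 1.415, v̄ = (0.87+0.89)/2 = 0.88 → q = 3.9×1.415×0.88 = 4.856 m³/s
Panel 3-4: Δb = 1.9 m, d̄ = (1.66+1.60)/2 = 1.63, v̄ = (0.89+0.81)/2 = 0.85 → q = 1.9×1.63×0.85 = 2.632 m³/s
Panel 4-5: Δb = 10.9 m, d̄ = (1.60+0.00)/2 = 0.8, v̄ = (0.81+0.00)/2 = 0.405 → q = 10.9×0.8×0.405 = 3.532 m³/s
Q = Σ q = 11.55 m³/s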